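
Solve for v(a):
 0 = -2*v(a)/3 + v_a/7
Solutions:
 v(a) = C1*exp(14*a/3)


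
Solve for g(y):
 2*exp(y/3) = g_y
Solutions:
 g(y) = C1 + 6*exp(y/3)


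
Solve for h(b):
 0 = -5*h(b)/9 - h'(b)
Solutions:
 h(b) = C1*exp(-5*b/9)


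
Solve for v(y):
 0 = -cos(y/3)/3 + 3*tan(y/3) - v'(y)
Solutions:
 v(y) = C1 - 9*log(cos(y/3)) - sin(y/3)


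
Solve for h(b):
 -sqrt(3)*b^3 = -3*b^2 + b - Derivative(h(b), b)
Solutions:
 h(b) = C1 + sqrt(3)*b^4/4 - b^3 + b^2/2


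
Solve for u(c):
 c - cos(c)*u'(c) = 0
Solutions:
 u(c) = C1 + Integral(c/cos(c), c)


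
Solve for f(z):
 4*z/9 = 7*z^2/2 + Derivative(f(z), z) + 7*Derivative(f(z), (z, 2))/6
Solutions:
 f(z) = C1 + C2*exp(-6*z/7) - 7*z^3/6 + 155*z^2/36 - 1085*z/108


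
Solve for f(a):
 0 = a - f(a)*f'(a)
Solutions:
 f(a) = -sqrt(C1 + a^2)
 f(a) = sqrt(C1 + a^2)


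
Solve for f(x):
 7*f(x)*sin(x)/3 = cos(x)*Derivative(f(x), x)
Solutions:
 f(x) = C1/cos(x)^(7/3)


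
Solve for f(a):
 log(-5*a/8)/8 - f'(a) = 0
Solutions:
 f(a) = C1 + a*log(-a)/8 + a*(-3*log(2) - 1 + log(5))/8


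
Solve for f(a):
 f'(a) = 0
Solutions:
 f(a) = C1


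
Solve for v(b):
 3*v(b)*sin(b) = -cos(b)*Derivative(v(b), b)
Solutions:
 v(b) = C1*cos(b)^3


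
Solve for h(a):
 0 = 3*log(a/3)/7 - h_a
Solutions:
 h(a) = C1 + 3*a*log(a)/7 - 3*a*log(3)/7 - 3*a/7


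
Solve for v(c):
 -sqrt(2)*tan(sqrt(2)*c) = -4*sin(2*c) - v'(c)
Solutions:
 v(c) = C1 - log(cos(sqrt(2)*c)) + 2*cos(2*c)


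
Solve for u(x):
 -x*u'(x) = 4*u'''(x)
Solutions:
 u(x) = C1 + Integral(C2*airyai(-2^(1/3)*x/2) + C3*airybi(-2^(1/3)*x/2), x)


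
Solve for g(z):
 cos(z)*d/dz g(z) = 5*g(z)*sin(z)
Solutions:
 g(z) = C1/cos(z)^5


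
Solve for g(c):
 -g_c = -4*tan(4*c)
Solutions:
 g(c) = C1 - log(cos(4*c))


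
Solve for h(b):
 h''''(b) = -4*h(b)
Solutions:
 h(b) = (C1*sin(b) + C2*cos(b))*exp(-b) + (C3*sin(b) + C4*cos(b))*exp(b)


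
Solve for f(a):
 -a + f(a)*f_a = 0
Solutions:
 f(a) = -sqrt(C1 + a^2)
 f(a) = sqrt(C1 + a^2)


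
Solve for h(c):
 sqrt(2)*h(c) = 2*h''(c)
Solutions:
 h(c) = C1*exp(-2^(3/4)*c/2) + C2*exp(2^(3/4)*c/2)


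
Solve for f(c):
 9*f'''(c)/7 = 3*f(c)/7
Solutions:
 f(c) = C3*exp(3^(2/3)*c/3) + (C1*sin(3^(1/6)*c/2) + C2*cos(3^(1/6)*c/2))*exp(-3^(2/3)*c/6)


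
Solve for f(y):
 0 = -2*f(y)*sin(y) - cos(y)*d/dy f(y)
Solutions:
 f(y) = C1*cos(y)^2


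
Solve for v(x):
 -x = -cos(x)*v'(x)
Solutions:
 v(x) = C1 + Integral(x/cos(x), x)


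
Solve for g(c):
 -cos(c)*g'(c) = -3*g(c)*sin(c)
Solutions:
 g(c) = C1/cos(c)^3


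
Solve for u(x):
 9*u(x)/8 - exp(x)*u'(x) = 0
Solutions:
 u(x) = C1*exp(-9*exp(-x)/8)


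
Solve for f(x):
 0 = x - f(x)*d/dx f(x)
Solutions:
 f(x) = -sqrt(C1 + x^2)
 f(x) = sqrt(C1 + x^2)


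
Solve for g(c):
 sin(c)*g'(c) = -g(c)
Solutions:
 g(c) = C1*sqrt(cos(c) + 1)/sqrt(cos(c) - 1)


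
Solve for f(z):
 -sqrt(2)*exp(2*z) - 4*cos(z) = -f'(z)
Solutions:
 f(z) = C1 + sqrt(2)*exp(2*z)/2 + 4*sin(z)


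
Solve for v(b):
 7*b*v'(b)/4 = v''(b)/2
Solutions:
 v(b) = C1 + C2*erfi(sqrt(7)*b/2)


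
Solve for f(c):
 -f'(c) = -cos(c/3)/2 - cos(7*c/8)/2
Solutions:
 f(c) = C1 + 3*sin(c/3)/2 + 4*sin(7*c/8)/7


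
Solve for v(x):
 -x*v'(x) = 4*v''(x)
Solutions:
 v(x) = C1 + C2*erf(sqrt(2)*x/4)


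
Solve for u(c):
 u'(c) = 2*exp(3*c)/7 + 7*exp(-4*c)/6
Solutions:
 u(c) = C1 + 2*exp(3*c)/21 - 7*exp(-4*c)/24


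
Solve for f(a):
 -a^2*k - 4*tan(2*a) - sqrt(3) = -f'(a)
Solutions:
 f(a) = C1 + a^3*k/3 + sqrt(3)*a - 2*log(cos(2*a))


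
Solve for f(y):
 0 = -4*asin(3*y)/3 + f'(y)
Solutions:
 f(y) = C1 + 4*y*asin(3*y)/3 + 4*sqrt(1 - 9*y^2)/9


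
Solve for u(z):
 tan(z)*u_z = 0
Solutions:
 u(z) = C1


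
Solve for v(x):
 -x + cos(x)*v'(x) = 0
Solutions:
 v(x) = C1 + Integral(x/cos(x), x)


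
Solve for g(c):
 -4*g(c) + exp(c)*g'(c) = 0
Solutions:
 g(c) = C1*exp(-4*exp(-c))


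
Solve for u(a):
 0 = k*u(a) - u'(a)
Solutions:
 u(a) = C1*exp(a*k)


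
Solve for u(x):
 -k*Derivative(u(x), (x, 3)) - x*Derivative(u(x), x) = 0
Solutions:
 u(x) = C1 + Integral(C2*airyai(x*(-1/k)^(1/3)) + C3*airybi(x*(-1/k)^(1/3)), x)


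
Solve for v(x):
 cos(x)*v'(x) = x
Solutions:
 v(x) = C1 + Integral(x/cos(x), x)


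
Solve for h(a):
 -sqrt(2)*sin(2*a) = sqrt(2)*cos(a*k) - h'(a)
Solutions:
 h(a) = C1 - sqrt(2)*cos(2*a)/2 + sqrt(2)*sin(a*k)/k


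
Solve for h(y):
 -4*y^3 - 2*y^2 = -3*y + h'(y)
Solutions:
 h(y) = C1 - y^4 - 2*y^3/3 + 3*y^2/2


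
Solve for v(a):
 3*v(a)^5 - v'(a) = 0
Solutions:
 v(a) = -(-1/(C1 + 12*a))^(1/4)
 v(a) = (-1/(C1 + 12*a))^(1/4)
 v(a) = -I*(-1/(C1 + 12*a))^(1/4)
 v(a) = I*(-1/(C1 + 12*a))^(1/4)


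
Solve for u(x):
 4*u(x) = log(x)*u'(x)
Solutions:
 u(x) = C1*exp(4*li(x))


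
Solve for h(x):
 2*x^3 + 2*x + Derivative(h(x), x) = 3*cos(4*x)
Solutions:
 h(x) = C1 - x^4/2 - x^2 + 3*sin(4*x)/4


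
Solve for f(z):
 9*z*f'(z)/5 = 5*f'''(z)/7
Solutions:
 f(z) = C1 + Integral(C2*airyai(315^(1/3)*z/5) + C3*airybi(315^(1/3)*z/5), z)


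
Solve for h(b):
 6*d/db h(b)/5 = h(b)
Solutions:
 h(b) = C1*exp(5*b/6)


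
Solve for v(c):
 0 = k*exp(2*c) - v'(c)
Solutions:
 v(c) = C1 + k*exp(2*c)/2


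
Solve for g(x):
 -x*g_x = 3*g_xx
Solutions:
 g(x) = C1 + C2*erf(sqrt(6)*x/6)


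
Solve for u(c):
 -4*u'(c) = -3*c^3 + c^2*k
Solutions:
 u(c) = C1 + 3*c^4/16 - c^3*k/12


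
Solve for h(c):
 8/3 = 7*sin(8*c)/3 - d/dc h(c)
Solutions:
 h(c) = C1 - 8*c/3 - 7*cos(8*c)/24


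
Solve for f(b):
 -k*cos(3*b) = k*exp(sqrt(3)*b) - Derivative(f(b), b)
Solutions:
 f(b) = C1 + sqrt(3)*k*exp(sqrt(3)*b)/3 + k*sin(3*b)/3


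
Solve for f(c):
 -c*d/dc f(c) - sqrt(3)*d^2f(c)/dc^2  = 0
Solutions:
 f(c) = C1 + C2*erf(sqrt(2)*3^(3/4)*c/6)


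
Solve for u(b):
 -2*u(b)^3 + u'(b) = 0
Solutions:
 u(b) = -sqrt(2)*sqrt(-1/(C1 + 2*b))/2
 u(b) = sqrt(2)*sqrt(-1/(C1 + 2*b))/2


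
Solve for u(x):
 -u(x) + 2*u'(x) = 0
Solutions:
 u(x) = C1*exp(x/2)


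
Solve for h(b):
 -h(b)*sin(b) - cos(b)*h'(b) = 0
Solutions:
 h(b) = C1*cos(b)


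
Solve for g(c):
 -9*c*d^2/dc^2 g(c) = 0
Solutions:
 g(c) = C1 + C2*c


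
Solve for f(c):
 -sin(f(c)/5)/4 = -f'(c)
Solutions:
 -c/4 + 5*log(cos(f(c)/5) - 1)/2 - 5*log(cos(f(c)/5) + 1)/2 = C1


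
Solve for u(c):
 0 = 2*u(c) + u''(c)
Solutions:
 u(c) = C1*sin(sqrt(2)*c) + C2*cos(sqrt(2)*c)


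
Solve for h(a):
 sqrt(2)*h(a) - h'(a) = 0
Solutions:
 h(a) = C1*exp(sqrt(2)*a)


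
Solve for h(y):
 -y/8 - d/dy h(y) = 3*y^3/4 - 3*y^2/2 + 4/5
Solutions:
 h(y) = C1 - 3*y^4/16 + y^3/2 - y^2/16 - 4*y/5


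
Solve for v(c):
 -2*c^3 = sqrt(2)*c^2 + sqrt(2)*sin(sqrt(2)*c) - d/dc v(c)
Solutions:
 v(c) = C1 + c^4/2 + sqrt(2)*c^3/3 - cos(sqrt(2)*c)


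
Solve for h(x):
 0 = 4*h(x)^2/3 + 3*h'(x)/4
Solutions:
 h(x) = 9/(C1 + 16*x)


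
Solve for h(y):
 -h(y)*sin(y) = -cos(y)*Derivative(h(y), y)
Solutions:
 h(y) = C1/cos(y)


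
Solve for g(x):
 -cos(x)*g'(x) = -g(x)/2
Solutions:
 g(x) = C1*(sin(x) + 1)^(1/4)/(sin(x) - 1)^(1/4)


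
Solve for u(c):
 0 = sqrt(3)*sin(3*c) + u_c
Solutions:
 u(c) = C1 + sqrt(3)*cos(3*c)/3


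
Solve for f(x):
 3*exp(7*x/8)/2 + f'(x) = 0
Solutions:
 f(x) = C1 - 12*exp(7*x/8)/7


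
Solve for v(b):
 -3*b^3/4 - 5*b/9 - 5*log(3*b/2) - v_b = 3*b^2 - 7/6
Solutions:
 v(b) = C1 - 3*b^4/16 - b^3 - 5*b^2/18 - 5*b*log(b) - 5*b*log(3) + 5*b*log(2) + 37*b/6


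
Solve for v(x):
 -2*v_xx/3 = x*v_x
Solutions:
 v(x) = C1 + C2*erf(sqrt(3)*x/2)


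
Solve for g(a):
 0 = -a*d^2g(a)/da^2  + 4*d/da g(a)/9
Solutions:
 g(a) = C1 + C2*a^(13/9)


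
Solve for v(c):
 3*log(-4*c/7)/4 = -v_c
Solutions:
 v(c) = C1 - 3*c*log(-c)/4 + 3*c*(-2*log(2) + 1 + log(7))/4


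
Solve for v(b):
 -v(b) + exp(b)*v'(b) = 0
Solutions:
 v(b) = C1*exp(-exp(-b))


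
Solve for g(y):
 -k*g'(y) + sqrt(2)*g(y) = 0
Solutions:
 g(y) = C1*exp(sqrt(2)*y/k)


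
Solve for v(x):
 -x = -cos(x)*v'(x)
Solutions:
 v(x) = C1 + Integral(x/cos(x), x)


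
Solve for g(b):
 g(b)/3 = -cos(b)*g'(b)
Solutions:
 g(b) = C1*(sin(b) - 1)^(1/6)/(sin(b) + 1)^(1/6)


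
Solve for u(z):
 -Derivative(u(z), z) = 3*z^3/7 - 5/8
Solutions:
 u(z) = C1 - 3*z^4/28 + 5*z/8


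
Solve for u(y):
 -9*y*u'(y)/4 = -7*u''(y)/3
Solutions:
 u(y) = C1 + C2*erfi(3*sqrt(42)*y/28)


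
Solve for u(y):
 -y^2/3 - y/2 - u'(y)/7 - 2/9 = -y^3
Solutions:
 u(y) = C1 + 7*y^4/4 - 7*y^3/9 - 7*y^2/4 - 14*y/9


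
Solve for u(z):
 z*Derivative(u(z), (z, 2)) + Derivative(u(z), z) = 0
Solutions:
 u(z) = C1 + C2*log(z)


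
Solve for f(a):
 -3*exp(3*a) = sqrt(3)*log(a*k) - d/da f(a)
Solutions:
 f(a) = C1 + sqrt(3)*a*log(a*k) - sqrt(3)*a + exp(3*a)


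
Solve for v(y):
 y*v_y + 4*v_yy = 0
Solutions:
 v(y) = C1 + C2*erf(sqrt(2)*y/4)


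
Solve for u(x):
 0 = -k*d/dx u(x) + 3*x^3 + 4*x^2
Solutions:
 u(x) = C1 + 3*x^4/(4*k) + 4*x^3/(3*k)


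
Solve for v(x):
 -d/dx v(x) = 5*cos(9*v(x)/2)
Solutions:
 v(x) = -2*asin((C1 + exp(45*x))/(C1 - exp(45*x)))/9 + 2*pi/9
 v(x) = 2*asin((C1 + exp(45*x))/(C1 - exp(45*x)))/9


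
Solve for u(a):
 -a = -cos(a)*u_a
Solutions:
 u(a) = C1 + Integral(a/cos(a), a)


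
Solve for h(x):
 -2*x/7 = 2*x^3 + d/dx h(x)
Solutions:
 h(x) = C1 - x^4/2 - x^2/7


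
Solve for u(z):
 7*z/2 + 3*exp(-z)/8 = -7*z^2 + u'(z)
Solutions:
 u(z) = C1 + 7*z^3/3 + 7*z^2/4 - 3*exp(-z)/8


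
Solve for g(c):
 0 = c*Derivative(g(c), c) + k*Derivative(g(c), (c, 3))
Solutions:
 g(c) = C1 + Integral(C2*airyai(c*(-1/k)^(1/3)) + C3*airybi(c*(-1/k)^(1/3)), c)


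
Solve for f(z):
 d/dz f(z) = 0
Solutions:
 f(z) = C1


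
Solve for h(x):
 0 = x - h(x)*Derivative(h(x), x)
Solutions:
 h(x) = -sqrt(C1 + x^2)
 h(x) = sqrt(C1 + x^2)


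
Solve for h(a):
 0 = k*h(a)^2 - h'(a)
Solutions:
 h(a) = -1/(C1 + a*k)


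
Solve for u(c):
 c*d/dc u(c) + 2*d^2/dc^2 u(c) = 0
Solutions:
 u(c) = C1 + C2*erf(c/2)


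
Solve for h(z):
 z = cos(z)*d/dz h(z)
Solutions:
 h(z) = C1 + Integral(z/cos(z), z)


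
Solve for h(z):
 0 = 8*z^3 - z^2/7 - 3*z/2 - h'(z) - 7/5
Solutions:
 h(z) = C1 + 2*z^4 - z^3/21 - 3*z^2/4 - 7*z/5


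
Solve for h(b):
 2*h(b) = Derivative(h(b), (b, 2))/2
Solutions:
 h(b) = C1*exp(-2*b) + C2*exp(2*b)


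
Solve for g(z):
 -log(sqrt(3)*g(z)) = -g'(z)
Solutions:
 -2*Integral(1/(2*log(_y) + log(3)), (_y, g(z))) = C1 - z


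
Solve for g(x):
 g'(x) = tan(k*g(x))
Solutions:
 g(x) = Piecewise((-asin(exp(C1*k + k*x))/k + pi/k, Ne(k, 0)), (nan, True))
 g(x) = Piecewise((asin(exp(C1*k + k*x))/k, Ne(k, 0)), (nan, True))


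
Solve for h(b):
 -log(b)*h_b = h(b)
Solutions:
 h(b) = C1*exp(-li(b))


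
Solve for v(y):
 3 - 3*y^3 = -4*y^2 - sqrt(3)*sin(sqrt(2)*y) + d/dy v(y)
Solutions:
 v(y) = C1 - 3*y^4/4 + 4*y^3/3 + 3*y - sqrt(6)*cos(sqrt(2)*y)/2


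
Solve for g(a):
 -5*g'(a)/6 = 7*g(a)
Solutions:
 g(a) = C1*exp(-42*a/5)


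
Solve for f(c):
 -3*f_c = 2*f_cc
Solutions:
 f(c) = C1 + C2*exp(-3*c/2)


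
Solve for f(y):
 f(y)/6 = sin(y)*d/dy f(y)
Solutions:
 f(y) = C1*(cos(y) - 1)^(1/12)/(cos(y) + 1)^(1/12)


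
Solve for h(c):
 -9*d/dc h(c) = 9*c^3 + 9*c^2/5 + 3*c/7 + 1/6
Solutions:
 h(c) = C1 - c^4/4 - c^3/15 - c^2/42 - c/54


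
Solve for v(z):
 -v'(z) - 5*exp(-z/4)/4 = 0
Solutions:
 v(z) = C1 + 5*exp(-z/4)


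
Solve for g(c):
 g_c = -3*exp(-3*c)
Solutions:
 g(c) = C1 + exp(-3*c)


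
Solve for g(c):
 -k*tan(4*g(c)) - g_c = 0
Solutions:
 g(c) = -asin(C1*exp(-4*c*k))/4 + pi/4
 g(c) = asin(C1*exp(-4*c*k))/4


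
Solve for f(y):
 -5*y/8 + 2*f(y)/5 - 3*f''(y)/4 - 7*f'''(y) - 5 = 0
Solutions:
 f(y) = C1*exp(-y*(5*5^(1/3)/(56*sqrt(3126) + 3131)^(1/3) + 10 + 5^(2/3)*(56*sqrt(3126) + 3131)^(1/3))/280)*sin(sqrt(3)*5^(1/3)*y*(-5^(1/3)*(56*sqrt(3126) + 3131)^(1/3) + 5/(56*sqrt(3126) + 3131)^(1/3))/280) + C2*exp(-y*(5*5^(1/3)/(56*sqrt(3126) + 3131)^(1/3) + 10 + 5^(2/3)*(56*sqrt(3126) + 3131)^(1/3))/280)*cos(sqrt(3)*5^(1/3)*y*(-5^(1/3)*(56*sqrt(3126) + 3131)^(1/3) + 5/(56*sqrt(3126) + 3131)^(1/3))/280) + C3*exp(y*(-5 + 5*5^(1/3)/(56*sqrt(3126) + 3131)^(1/3) + 5^(2/3)*(56*sqrt(3126) + 3131)^(1/3))/140) + 25*y/16 + 25/2


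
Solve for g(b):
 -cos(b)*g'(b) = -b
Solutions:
 g(b) = C1 + Integral(b/cos(b), b)


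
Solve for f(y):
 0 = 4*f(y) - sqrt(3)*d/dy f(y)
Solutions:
 f(y) = C1*exp(4*sqrt(3)*y/3)


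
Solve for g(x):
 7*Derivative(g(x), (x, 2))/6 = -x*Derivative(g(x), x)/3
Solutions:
 g(x) = C1 + C2*erf(sqrt(7)*x/7)


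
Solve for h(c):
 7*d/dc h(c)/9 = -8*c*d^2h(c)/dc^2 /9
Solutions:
 h(c) = C1 + C2*c^(1/8)


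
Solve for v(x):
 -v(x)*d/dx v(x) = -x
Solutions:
 v(x) = -sqrt(C1 + x^2)
 v(x) = sqrt(C1 + x^2)


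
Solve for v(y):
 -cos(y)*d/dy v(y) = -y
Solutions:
 v(y) = C1 + Integral(y/cos(y), y)


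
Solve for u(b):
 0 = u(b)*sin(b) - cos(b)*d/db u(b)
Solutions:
 u(b) = C1/cos(b)


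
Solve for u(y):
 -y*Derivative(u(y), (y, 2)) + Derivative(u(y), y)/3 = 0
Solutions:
 u(y) = C1 + C2*y^(4/3)


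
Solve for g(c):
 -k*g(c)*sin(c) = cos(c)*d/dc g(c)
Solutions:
 g(c) = C1*exp(k*log(cos(c)))


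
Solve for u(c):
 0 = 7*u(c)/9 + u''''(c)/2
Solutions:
 u(c) = (C1*sin(2^(3/4)*sqrt(3)*7^(1/4)*c/6) + C2*cos(2^(3/4)*sqrt(3)*7^(1/4)*c/6))*exp(-2^(3/4)*sqrt(3)*7^(1/4)*c/6) + (C3*sin(2^(3/4)*sqrt(3)*7^(1/4)*c/6) + C4*cos(2^(3/4)*sqrt(3)*7^(1/4)*c/6))*exp(2^(3/4)*sqrt(3)*7^(1/4)*c/6)


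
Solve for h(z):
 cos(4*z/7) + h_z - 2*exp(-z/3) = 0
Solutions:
 h(z) = C1 - 7*sin(4*z/7)/4 - 6*exp(-z/3)


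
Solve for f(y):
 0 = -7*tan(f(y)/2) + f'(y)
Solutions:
 f(y) = -2*asin(C1*exp(7*y/2)) + 2*pi
 f(y) = 2*asin(C1*exp(7*y/2))


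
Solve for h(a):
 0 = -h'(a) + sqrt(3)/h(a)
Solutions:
 h(a) = -sqrt(C1 + 2*sqrt(3)*a)
 h(a) = sqrt(C1 + 2*sqrt(3)*a)


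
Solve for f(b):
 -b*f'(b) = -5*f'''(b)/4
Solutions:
 f(b) = C1 + Integral(C2*airyai(10^(2/3)*b/5) + C3*airybi(10^(2/3)*b/5), b)


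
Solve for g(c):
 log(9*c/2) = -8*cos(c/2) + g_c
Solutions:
 g(c) = C1 + c*log(c) - c - c*log(2) + 2*c*log(3) + 16*sin(c/2)


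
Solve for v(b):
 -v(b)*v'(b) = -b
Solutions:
 v(b) = -sqrt(C1 + b^2)
 v(b) = sqrt(C1 + b^2)


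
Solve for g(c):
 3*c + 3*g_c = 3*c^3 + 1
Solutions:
 g(c) = C1 + c^4/4 - c^2/2 + c/3


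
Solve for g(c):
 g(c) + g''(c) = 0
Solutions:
 g(c) = C1*sin(c) + C2*cos(c)


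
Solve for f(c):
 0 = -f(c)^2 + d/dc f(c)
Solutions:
 f(c) = -1/(C1 + c)


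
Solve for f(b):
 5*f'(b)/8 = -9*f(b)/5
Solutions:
 f(b) = C1*exp(-72*b/25)


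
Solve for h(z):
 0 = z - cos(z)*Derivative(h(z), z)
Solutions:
 h(z) = C1 + Integral(z/cos(z), z)


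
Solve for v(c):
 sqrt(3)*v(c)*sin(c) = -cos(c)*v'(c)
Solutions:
 v(c) = C1*cos(c)^(sqrt(3))


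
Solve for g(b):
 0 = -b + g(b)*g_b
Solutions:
 g(b) = -sqrt(C1 + b^2)
 g(b) = sqrt(C1 + b^2)


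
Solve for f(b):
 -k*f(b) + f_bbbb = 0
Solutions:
 f(b) = C1*exp(-b*k^(1/4)) + C2*exp(b*k^(1/4)) + C3*exp(-I*b*k^(1/4)) + C4*exp(I*b*k^(1/4))


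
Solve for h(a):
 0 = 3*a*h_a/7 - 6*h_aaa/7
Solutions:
 h(a) = C1 + Integral(C2*airyai(2^(2/3)*a/2) + C3*airybi(2^(2/3)*a/2), a)


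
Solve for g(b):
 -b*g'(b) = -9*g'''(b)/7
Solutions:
 g(b) = C1 + Integral(C2*airyai(21^(1/3)*b/3) + C3*airybi(21^(1/3)*b/3), b)


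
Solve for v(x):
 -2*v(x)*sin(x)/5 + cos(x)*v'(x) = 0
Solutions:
 v(x) = C1/cos(x)^(2/5)


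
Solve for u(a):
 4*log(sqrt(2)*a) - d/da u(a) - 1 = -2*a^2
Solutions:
 u(a) = C1 + 2*a^3/3 + 4*a*log(a) - 5*a + a*log(4)


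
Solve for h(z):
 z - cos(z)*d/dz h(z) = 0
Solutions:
 h(z) = C1 + Integral(z/cos(z), z)


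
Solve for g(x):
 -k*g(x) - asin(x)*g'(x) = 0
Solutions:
 g(x) = C1*exp(-k*Integral(1/asin(x), x))


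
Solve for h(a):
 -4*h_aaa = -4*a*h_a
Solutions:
 h(a) = C1 + Integral(C2*airyai(a) + C3*airybi(a), a)


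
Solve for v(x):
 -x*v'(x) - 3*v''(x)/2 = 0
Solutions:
 v(x) = C1 + C2*erf(sqrt(3)*x/3)


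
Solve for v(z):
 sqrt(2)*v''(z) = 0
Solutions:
 v(z) = C1 + C2*z


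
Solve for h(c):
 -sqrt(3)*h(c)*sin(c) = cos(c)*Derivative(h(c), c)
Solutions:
 h(c) = C1*cos(c)^(sqrt(3))


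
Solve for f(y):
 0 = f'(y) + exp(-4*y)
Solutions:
 f(y) = C1 + exp(-4*y)/4


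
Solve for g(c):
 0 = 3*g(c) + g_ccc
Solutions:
 g(c) = C3*exp(-3^(1/3)*c) + (C1*sin(3^(5/6)*c/2) + C2*cos(3^(5/6)*c/2))*exp(3^(1/3)*c/2)


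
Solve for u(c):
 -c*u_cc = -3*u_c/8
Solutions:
 u(c) = C1 + C2*c^(11/8)


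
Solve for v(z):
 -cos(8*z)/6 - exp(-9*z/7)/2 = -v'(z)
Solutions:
 v(z) = C1 + sin(8*z)/48 - 7*exp(-9*z/7)/18


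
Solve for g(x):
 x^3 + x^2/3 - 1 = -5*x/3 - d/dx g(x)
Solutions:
 g(x) = C1 - x^4/4 - x^3/9 - 5*x^2/6 + x


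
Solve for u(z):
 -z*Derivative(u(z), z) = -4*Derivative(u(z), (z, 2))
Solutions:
 u(z) = C1 + C2*erfi(sqrt(2)*z/4)


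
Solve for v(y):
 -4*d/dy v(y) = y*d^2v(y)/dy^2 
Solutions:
 v(y) = C1 + C2/y^3


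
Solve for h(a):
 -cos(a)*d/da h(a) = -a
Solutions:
 h(a) = C1 + Integral(a/cos(a), a)


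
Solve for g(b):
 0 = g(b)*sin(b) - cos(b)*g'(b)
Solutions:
 g(b) = C1/cos(b)


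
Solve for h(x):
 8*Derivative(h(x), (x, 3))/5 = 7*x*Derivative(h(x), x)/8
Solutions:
 h(x) = C1 + Integral(C2*airyai(35^(1/3)*x/4) + C3*airybi(35^(1/3)*x/4), x)


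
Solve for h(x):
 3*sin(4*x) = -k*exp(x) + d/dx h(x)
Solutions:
 h(x) = C1 + k*exp(x) - 3*cos(4*x)/4


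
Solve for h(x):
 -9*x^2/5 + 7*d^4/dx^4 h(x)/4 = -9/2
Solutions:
 h(x) = C1 + C2*x + C3*x^2 + C4*x^3 + x^6/350 - 3*x^4/28


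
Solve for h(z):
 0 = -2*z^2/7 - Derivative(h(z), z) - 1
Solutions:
 h(z) = C1 - 2*z^3/21 - z


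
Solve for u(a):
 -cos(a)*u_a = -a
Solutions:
 u(a) = C1 + Integral(a/cos(a), a)


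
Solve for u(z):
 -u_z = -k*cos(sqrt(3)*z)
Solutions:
 u(z) = C1 + sqrt(3)*k*sin(sqrt(3)*z)/3


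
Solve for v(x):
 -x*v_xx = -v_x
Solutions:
 v(x) = C1 + C2*x^2


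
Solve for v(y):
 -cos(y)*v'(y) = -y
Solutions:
 v(y) = C1 + Integral(y/cos(y), y)


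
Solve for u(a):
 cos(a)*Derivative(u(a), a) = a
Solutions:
 u(a) = C1 + Integral(a/cos(a), a)


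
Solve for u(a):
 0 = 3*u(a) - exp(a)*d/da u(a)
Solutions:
 u(a) = C1*exp(-3*exp(-a))


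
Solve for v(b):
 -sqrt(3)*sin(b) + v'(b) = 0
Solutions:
 v(b) = C1 - sqrt(3)*cos(b)


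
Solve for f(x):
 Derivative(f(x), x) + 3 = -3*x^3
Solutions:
 f(x) = C1 - 3*x^4/4 - 3*x


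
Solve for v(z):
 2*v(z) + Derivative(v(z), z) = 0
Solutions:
 v(z) = C1*exp(-2*z)


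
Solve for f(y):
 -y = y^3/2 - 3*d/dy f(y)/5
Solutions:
 f(y) = C1 + 5*y^4/24 + 5*y^2/6


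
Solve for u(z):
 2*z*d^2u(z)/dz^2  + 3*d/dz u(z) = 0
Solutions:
 u(z) = C1 + C2/sqrt(z)


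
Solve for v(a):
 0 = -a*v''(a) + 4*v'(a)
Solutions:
 v(a) = C1 + C2*a^5


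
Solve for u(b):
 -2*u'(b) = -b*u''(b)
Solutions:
 u(b) = C1 + C2*b^3


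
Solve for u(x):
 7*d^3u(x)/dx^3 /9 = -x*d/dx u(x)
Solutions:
 u(x) = C1 + Integral(C2*airyai(-21^(2/3)*x/7) + C3*airybi(-21^(2/3)*x/7), x)


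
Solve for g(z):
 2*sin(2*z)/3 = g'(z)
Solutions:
 g(z) = C1 - cos(2*z)/3


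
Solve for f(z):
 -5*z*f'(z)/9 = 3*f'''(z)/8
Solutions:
 f(z) = C1 + Integral(C2*airyai(-2*5^(1/3)*z/3) + C3*airybi(-2*5^(1/3)*z/3), z)


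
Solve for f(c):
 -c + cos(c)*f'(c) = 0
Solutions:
 f(c) = C1 + Integral(c/cos(c), c)


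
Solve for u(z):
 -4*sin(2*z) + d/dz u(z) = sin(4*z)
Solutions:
 u(z) = C1 - 2*cos(2*z) - cos(4*z)/4


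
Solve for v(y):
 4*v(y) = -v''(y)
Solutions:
 v(y) = C1*sin(2*y) + C2*cos(2*y)


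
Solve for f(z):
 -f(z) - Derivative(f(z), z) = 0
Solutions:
 f(z) = C1*exp(-z)


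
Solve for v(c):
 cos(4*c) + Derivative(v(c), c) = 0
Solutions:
 v(c) = C1 - sin(4*c)/4


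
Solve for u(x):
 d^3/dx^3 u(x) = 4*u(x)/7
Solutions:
 u(x) = C3*exp(14^(2/3)*x/7) + (C1*sin(14^(2/3)*sqrt(3)*x/14) + C2*cos(14^(2/3)*sqrt(3)*x/14))*exp(-14^(2/3)*x/14)


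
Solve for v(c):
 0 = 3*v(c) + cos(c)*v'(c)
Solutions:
 v(c) = C1*(sin(c) - 1)^(3/2)/(sin(c) + 1)^(3/2)


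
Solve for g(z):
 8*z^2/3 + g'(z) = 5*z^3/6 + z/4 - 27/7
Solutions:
 g(z) = C1 + 5*z^4/24 - 8*z^3/9 + z^2/8 - 27*z/7


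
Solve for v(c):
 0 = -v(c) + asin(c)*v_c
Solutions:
 v(c) = C1*exp(Integral(1/asin(c), c))


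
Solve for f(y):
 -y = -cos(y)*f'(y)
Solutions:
 f(y) = C1 + Integral(y/cos(y), y)


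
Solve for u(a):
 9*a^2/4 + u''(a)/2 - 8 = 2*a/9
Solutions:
 u(a) = C1 + C2*a - 3*a^4/8 + 2*a^3/27 + 8*a^2


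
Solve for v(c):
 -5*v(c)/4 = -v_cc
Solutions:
 v(c) = C1*exp(-sqrt(5)*c/2) + C2*exp(sqrt(5)*c/2)


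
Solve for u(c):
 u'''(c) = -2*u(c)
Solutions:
 u(c) = C3*exp(-2^(1/3)*c) + (C1*sin(2^(1/3)*sqrt(3)*c/2) + C2*cos(2^(1/3)*sqrt(3)*c/2))*exp(2^(1/3)*c/2)


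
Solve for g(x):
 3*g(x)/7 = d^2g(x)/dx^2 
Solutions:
 g(x) = C1*exp(-sqrt(21)*x/7) + C2*exp(sqrt(21)*x/7)


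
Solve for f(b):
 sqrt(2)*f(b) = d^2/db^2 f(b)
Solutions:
 f(b) = C1*exp(-2^(1/4)*b) + C2*exp(2^(1/4)*b)


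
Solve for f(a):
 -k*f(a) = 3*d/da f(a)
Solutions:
 f(a) = C1*exp(-a*k/3)


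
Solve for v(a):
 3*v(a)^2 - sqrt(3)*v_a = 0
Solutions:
 v(a) = -1/(C1 + sqrt(3)*a)


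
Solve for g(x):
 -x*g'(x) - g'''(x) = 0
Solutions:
 g(x) = C1 + Integral(C2*airyai(-x) + C3*airybi(-x), x)


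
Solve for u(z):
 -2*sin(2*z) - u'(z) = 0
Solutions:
 u(z) = C1 + cos(2*z)


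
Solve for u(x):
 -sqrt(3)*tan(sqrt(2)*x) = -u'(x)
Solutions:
 u(x) = C1 - sqrt(6)*log(cos(sqrt(2)*x))/2


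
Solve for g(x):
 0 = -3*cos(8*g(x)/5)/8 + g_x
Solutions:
 -3*x/8 - 5*log(sin(8*g(x)/5) - 1)/16 + 5*log(sin(8*g(x)/5) + 1)/16 = C1


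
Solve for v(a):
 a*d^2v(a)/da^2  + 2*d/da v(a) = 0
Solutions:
 v(a) = C1 + C2/a


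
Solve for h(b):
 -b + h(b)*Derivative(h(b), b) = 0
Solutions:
 h(b) = -sqrt(C1 + b^2)
 h(b) = sqrt(C1 + b^2)


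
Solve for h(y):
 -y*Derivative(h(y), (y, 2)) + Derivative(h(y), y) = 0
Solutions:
 h(y) = C1 + C2*y^2


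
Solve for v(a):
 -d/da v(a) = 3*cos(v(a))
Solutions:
 v(a) = pi - asin((C1 + exp(6*a))/(C1 - exp(6*a)))
 v(a) = asin((C1 + exp(6*a))/(C1 - exp(6*a)))


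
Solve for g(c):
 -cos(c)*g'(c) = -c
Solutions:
 g(c) = C1 + Integral(c/cos(c), c)


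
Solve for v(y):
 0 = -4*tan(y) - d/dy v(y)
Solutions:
 v(y) = C1 + 4*log(cos(y))


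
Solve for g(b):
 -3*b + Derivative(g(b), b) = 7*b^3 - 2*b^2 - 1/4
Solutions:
 g(b) = C1 + 7*b^4/4 - 2*b^3/3 + 3*b^2/2 - b/4


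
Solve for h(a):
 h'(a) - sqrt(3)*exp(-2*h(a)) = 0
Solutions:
 h(a) = log(-sqrt(C1 + 2*sqrt(3)*a))
 h(a) = log(C1 + 2*sqrt(3)*a)/2


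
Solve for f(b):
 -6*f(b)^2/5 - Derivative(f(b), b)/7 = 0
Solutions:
 f(b) = 5/(C1 + 42*b)


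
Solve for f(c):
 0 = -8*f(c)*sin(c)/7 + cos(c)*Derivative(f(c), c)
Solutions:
 f(c) = C1/cos(c)^(8/7)


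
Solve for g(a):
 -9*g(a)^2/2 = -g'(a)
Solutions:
 g(a) = -2/(C1 + 9*a)


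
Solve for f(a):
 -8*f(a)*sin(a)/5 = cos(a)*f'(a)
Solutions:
 f(a) = C1*cos(a)^(8/5)


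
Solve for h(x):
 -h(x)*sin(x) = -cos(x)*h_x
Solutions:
 h(x) = C1/cos(x)


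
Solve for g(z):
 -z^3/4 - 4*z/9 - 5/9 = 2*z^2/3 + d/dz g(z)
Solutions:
 g(z) = C1 - z^4/16 - 2*z^3/9 - 2*z^2/9 - 5*z/9


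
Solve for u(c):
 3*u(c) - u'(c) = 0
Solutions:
 u(c) = C1*exp(3*c)


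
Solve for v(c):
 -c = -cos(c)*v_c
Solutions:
 v(c) = C1 + Integral(c/cos(c), c)


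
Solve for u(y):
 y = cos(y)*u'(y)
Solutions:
 u(y) = C1 + Integral(y/cos(y), y)


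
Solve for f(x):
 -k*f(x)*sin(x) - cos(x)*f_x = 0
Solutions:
 f(x) = C1*exp(k*log(cos(x)))


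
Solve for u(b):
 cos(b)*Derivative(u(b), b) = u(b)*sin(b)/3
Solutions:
 u(b) = C1/cos(b)^(1/3)


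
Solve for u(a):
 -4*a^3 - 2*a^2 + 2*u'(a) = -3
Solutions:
 u(a) = C1 + a^4/2 + a^3/3 - 3*a/2


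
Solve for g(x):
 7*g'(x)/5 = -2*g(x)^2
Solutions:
 g(x) = 7/(C1 + 10*x)


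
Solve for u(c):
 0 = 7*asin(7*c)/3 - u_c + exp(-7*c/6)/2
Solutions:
 u(c) = C1 + 7*c*asin(7*c)/3 + sqrt(1 - 49*c^2)/3 - 3*exp(-7*c/6)/7


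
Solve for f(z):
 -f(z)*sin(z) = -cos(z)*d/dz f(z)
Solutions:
 f(z) = C1/cos(z)


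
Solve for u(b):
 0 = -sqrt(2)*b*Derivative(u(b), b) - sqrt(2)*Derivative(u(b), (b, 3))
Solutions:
 u(b) = C1 + Integral(C2*airyai(-b) + C3*airybi(-b), b)


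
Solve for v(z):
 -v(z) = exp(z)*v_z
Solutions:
 v(z) = C1*exp(exp(-z))


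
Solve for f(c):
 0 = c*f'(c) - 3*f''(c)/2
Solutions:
 f(c) = C1 + C2*erfi(sqrt(3)*c/3)


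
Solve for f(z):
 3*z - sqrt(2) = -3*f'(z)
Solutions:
 f(z) = C1 - z^2/2 + sqrt(2)*z/3


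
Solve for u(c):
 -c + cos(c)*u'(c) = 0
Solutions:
 u(c) = C1 + Integral(c/cos(c), c)


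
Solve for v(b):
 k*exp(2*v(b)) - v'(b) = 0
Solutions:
 v(b) = log(-sqrt(-1/(C1 + b*k))) - log(2)/2
 v(b) = log(-1/(C1 + b*k))/2 - log(2)/2


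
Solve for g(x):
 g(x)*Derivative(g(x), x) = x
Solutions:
 g(x) = -sqrt(C1 + x^2)
 g(x) = sqrt(C1 + x^2)


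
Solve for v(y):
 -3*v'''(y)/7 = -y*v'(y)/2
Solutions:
 v(y) = C1 + Integral(C2*airyai(6^(2/3)*7^(1/3)*y/6) + C3*airybi(6^(2/3)*7^(1/3)*y/6), y)


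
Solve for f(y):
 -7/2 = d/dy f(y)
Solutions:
 f(y) = C1 - 7*y/2


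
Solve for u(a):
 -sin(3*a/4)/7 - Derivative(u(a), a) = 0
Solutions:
 u(a) = C1 + 4*cos(3*a/4)/21


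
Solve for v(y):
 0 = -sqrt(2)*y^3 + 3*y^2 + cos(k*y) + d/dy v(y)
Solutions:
 v(y) = C1 + sqrt(2)*y^4/4 - y^3 - sin(k*y)/k


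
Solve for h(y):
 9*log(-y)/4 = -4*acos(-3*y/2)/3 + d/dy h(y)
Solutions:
 h(y) = C1 + 9*y*log(-y)/4 + 4*y*acos(-3*y/2)/3 - 9*y/4 + 4*sqrt(4 - 9*y^2)/9


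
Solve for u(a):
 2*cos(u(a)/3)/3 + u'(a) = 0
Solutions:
 2*a/3 - 3*log(sin(u(a)/3) - 1)/2 + 3*log(sin(u(a)/3) + 1)/2 = C1


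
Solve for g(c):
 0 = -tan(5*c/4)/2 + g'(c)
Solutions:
 g(c) = C1 - 2*log(cos(5*c/4))/5


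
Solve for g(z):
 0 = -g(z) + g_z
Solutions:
 g(z) = C1*exp(z)


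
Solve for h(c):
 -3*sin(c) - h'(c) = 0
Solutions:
 h(c) = C1 + 3*cos(c)


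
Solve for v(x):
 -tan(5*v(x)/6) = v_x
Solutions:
 v(x) = -6*asin(C1*exp(-5*x/6))/5 + 6*pi/5
 v(x) = 6*asin(C1*exp(-5*x/6))/5


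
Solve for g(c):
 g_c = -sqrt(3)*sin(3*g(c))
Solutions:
 g(c) = -acos((-C1 - exp(6*sqrt(3)*c))/(C1 - exp(6*sqrt(3)*c)))/3 + 2*pi/3
 g(c) = acos((-C1 - exp(6*sqrt(3)*c))/(C1 - exp(6*sqrt(3)*c)))/3


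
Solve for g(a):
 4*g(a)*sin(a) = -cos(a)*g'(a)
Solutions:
 g(a) = C1*cos(a)^4


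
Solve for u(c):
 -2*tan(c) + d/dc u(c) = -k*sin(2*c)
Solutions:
 u(c) = C1 + k*cos(2*c)/2 - 2*log(cos(c))


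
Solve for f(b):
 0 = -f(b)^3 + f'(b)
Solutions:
 f(b) = -sqrt(2)*sqrt(-1/(C1 + b))/2
 f(b) = sqrt(2)*sqrt(-1/(C1 + b))/2


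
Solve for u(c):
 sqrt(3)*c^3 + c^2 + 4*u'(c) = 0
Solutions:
 u(c) = C1 - sqrt(3)*c^4/16 - c^3/12


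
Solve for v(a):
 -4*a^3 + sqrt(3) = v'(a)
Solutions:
 v(a) = C1 - a^4 + sqrt(3)*a


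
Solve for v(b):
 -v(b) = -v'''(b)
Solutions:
 v(b) = C3*exp(b) + (C1*sin(sqrt(3)*b/2) + C2*cos(sqrt(3)*b/2))*exp(-b/2)


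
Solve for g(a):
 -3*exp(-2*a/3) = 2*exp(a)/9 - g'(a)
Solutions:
 g(a) = C1 + 2*exp(a)/9 - 9*exp(-2*a/3)/2


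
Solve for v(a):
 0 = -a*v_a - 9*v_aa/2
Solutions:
 v(a) = C1 + C2*erf(a/3)


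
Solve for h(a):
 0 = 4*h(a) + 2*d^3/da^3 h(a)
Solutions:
 h(a) = C3*exp(-2^(1/3)*a) + (C1*sin(2^(1/3)*sqrt(3)*a/2) + C2*cos(2^(1/3)*sqrt(3)*a/2))*exp(2^(1/3)*a/2)


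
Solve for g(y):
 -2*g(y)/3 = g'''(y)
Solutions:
 g(y) = C3*exp(-2^(1/3)*3^(2/3)*y/3) + (C1*sin(2^(1/3)*3^(1/6)*y/2) + C2*cos(2^(1/3)*3^(1/6)*y/2))*exp(2^(1/3)*3^(2/3)*y/6)


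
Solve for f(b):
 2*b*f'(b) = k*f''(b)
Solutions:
 f(b) = C1 + C2*erf(b*sqrt(-1/k))/sqrt(-1/k)


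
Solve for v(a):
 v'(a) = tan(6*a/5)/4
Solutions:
 v(a) = C1 - 5*log(cos(6*a/5))/24


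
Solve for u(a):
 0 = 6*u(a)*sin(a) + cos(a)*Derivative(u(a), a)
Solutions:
 u(a) = C1*cos(a)^6


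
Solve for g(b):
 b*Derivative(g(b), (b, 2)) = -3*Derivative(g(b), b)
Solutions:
 g(b) = C1 + C2/b^2


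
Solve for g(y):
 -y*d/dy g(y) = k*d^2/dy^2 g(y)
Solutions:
 g(y) = C1 + C2*sqrt(k)*erf(sqrt(2)*y*sqrt(1/k)/2)


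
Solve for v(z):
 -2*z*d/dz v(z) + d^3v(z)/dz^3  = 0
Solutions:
 v(z) = C1 + Integral(C2*airyai(2^(1/3)*z) + C3*airybi(2^(1/3)*z), z)


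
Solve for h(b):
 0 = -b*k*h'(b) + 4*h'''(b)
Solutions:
 h(b) = C1 + Integral(C2*airyai(2^(1/3)*b*k^(1/3)/2) + C3*airybi(2^(1/3)*b*k^(1/3)/2), b)


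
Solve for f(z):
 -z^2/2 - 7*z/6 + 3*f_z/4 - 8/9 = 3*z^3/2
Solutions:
 f(z) = C1 + z^4/2 + 2*z^3/9 + 7*z^2/9 + 32*z/27


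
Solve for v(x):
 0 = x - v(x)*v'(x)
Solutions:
 v(x) = -sqrt(C1 + x^2)
 v(x) = sqrt(C1 + x^2)


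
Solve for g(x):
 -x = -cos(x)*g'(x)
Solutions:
 g(x) = C1 + Integral(x/cos(x), x)


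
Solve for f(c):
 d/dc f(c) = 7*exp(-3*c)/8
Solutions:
 f(c) = C1 - 7*exp(-3*c)/24


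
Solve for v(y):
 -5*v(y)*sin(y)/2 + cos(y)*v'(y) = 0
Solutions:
 v(y) = C1/cos(y)^(5/2)


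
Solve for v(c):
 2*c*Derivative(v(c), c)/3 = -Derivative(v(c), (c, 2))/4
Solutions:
 v(c) = C1 + C2*erf(2*sqrt(3)*c/3)


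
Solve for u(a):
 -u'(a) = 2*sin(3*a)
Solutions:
 u(a) = C1 + 2*cos(3*a)/3


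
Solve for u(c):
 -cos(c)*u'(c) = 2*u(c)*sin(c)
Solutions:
 u(c) = C1*cos(c)^2


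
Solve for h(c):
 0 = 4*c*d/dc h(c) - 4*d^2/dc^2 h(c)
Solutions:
 h(c) = C1 + C2*erfi(sqrt(2)*c/2)


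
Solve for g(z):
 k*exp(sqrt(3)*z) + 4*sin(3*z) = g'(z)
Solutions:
 g(z) = C1 + sqrt(3)*k*exp(sqrt(3)*z)/3 - 4*cos(3*z)/3


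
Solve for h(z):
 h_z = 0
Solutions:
 h(z) = C1


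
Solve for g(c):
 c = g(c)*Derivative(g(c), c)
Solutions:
 g(c) = -sqrt(C1 + c^2)
 g(c) = sqrt(C1 + c^2)


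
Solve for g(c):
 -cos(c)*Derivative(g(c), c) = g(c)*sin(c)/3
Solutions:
 g(c) = C1*cos(c)^(1/3)


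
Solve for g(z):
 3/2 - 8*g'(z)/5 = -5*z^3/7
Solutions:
 g(z) = C1 + 25*z^4/224 + 15*z/16


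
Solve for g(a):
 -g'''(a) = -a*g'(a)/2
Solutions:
 g(a) = C1 + Integral(C2*airyai(2^(2/3)*a/2) + C3*airybi(2^(2/3)*a/2), a)


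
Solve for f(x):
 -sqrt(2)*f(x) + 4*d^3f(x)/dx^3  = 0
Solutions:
 f(x) = C3*exp(sqrt(2)*x/2) + (C1*sin(sqrt(6)*x/4) + C2*cos(sqrt(6)*x/4))*exp(-sqrt(2)*x/4)


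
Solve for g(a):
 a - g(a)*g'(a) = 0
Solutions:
 g(a) = -sqrt(C1 + a^2)
 g(a) = sqrt(C1 + a^2)


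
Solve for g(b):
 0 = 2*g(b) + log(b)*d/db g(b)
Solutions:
 g(b) = C1*exp(-2*li(b))


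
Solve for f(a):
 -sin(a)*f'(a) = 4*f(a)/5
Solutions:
 f(a) = C1*(cos(a) + 1)^(2/5)/(cos(a) - 1)^(2/5)


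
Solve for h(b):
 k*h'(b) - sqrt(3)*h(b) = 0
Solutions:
 h(b) = C1*exp(sqrt(3)*b/k)


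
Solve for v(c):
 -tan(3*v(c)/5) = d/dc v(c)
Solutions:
 v(c) = -5*asin(C1*exp(-3*c/5))/3 + 5*pi/3
 v(c) = 5*asin(C1*exp(-3*c/5))/3


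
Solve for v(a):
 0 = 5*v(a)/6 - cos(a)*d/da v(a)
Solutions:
 v(a) = C1*(sin(a) + 1)^(5/12)/(sin(a) - 1)^(5/12)


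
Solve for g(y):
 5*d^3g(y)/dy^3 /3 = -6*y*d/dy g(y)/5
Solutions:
 g(y) = C1 + Integral(C2*airyai(-90^(1/3)*y/5) + C3*airybi(-90^(1/3)*y/5), y)


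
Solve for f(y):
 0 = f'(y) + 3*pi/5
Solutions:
 f(y) = C1 - 3*pi*y/5


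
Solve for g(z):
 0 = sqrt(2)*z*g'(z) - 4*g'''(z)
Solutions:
 g(z) = C1 + Integral(C2*airyai(sqrt(2)*z/2) + C3*airybi(sqrt(2)*z/2), z)


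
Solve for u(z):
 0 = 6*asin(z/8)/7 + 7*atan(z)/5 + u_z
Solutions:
 u(z) = C1 - 6*z*asin(z/8)/7 - 7*z*atan(z)/5 - 6*sqrt(64 - z^2)/7 + 7*log(z^2 + 1)/10


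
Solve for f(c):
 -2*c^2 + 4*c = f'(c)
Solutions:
 f(c) = C1 - 2*c^3/3 + 2*c^2


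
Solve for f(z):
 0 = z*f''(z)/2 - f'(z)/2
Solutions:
 f(z) = C1 + C2*z^2


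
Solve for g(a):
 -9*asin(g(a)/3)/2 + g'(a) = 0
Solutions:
 Integral(1/asin(_y/3), (_y, g(a))) = C1 + 9*a/2


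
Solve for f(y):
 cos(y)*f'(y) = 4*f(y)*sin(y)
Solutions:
 f(y) = C1/cos(y)^4


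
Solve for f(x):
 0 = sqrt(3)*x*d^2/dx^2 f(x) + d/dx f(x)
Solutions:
 f(x) = C1 + C2*x^(1 - sqrt(3)/3)


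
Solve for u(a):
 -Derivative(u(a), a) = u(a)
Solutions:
 u(a) = C1*exp(-a)


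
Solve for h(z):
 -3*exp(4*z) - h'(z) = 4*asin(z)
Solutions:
 h(z) = C1 - 4*z*asin(z) - 4*sqrt(1 - z^2) - 3*exp(4*z)/4


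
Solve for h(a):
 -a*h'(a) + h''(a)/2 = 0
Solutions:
 h(a) = C1 + C2*erfi(a)


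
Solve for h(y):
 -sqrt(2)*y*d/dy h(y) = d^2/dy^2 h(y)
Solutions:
 h(y) = C1 + C2*erf(2^(3/4)*y/2)


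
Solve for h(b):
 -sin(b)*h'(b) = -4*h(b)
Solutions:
 h(b) = C1*(cos(b)^2 - 2*cos(b) + 1)/(cos(b)^2 + 2*cos(b) + 1)


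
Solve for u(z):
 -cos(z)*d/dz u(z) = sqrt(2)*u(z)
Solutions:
 u(z) = C1*(sin(z) - 1)^(sqrt(2)/2)/(sin(z) + 1)^(sqrt(2)/2)


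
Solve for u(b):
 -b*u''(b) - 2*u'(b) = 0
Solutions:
 u(b) = C1 + C2/b


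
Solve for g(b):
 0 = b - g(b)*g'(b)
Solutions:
 g(b) = -sqrt(C1 + b^2)
 g(b) = sqrt(C1 + b^2)


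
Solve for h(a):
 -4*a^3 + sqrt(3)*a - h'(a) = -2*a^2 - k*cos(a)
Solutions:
 h(a) = C1 - a^4 + 2*a^3/3 + sqrt(3)*a^2/2 + k*sin(a)


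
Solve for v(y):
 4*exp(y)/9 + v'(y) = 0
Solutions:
 v(y) = C1 - 4*exp(y)/9


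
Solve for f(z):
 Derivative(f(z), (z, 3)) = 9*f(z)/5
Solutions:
 f(z) = C3*exp(15^(2/3)*z/5) + (C1*sin(3*3^(1/6)*5^(2/3)*z/10) + C2*cos(3*3^(1/6)*5^(2/3)*z/10))*exp(-15^(2/3)*z/10)


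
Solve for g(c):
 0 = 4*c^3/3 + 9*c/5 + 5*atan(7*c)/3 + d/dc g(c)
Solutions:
 g(c) = C1 - c^4/3 - 9*c^2/10 - 5*c*atan(7*c)/3 + 5*log(49*c^2 + 1)/42


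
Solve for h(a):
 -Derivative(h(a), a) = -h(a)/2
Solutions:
 h(a) = C1*exp(a/2)


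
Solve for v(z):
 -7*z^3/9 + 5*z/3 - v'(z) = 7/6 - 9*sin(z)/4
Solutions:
 v(z) = C1 - 7*z^4/36 + 5*z^2/6 - 7*z/6 - 9*cos(z)/4


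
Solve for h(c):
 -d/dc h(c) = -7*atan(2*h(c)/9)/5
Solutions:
 Integral(1/atan(2*_y/9), (_y, h(c))) = C1 + 7*c/5


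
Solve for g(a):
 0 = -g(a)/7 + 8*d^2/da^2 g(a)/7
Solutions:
 g(a) = C1*exp(-sqrt(2)*a/4) + C2*exp(sqrt(2)*a/4)


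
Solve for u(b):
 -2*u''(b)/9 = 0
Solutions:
 u(b) = C1 + C2*b


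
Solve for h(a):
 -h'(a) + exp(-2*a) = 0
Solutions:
 h(a) = C1 - exp(-2*a)/2


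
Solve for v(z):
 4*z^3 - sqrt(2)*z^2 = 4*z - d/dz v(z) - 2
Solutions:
 v(z) = C1 - z^4 + sqrt(2)*z^3/3 + 2*z^2 - 2*z


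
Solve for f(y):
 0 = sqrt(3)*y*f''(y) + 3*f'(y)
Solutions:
 f(y) = C1 + C2*y^(1 - sqrt(3))


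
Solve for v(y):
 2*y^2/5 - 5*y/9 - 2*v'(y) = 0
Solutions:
 v(y) = C1 + y^3/15 - 5*y^2/36


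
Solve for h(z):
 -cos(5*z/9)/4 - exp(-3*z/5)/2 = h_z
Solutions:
 h(z) = C1 - 9*sin(5*z/9)/20 + 5*exp(-3*z/5)/6


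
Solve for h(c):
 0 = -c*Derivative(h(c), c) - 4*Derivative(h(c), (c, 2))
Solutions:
 h(c) = C1 + C2*erf(sqrt(2)*c/4)


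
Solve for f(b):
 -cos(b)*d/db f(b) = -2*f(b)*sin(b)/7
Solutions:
 f(b) = C1/cos(b)^(2/7)


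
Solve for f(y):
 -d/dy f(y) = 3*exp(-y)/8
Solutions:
 f(y) = C1 + 3*exp(-y)/8


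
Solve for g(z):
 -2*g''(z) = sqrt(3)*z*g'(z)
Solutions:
 g(z) = C1 + C2*erf(3^(1/4)*z/2)


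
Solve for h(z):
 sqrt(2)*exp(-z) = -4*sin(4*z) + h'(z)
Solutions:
 h(z) = C1 - cos(4*z) - sqrt(2)*exp(-z)


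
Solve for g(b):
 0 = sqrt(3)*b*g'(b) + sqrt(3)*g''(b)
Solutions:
 g(b) = C1 + C2*erf(sqrt(2)*b/2)


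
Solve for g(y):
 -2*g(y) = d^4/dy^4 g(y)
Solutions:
 g(y) = (C1*sin(2^(3/4)*y/2) + C2*cos(2^(3/4)*y/2))*exp(-2^(3/4)*y/2) + (C3*sin(2^(3/4)*y/2) + C4*cos(2^(3/4)*y/2))*exp(2^(3/4)*y/2)


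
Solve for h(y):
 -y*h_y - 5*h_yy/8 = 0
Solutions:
 h(y) = C1 + C2*erf(2*sqrt(5)*y/5)


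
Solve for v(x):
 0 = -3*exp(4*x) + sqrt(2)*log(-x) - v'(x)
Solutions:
 v(x) = C1 + sqrt(2)*x*log(-x) - sqrt(2)*x - 3*exp(4*x)/4


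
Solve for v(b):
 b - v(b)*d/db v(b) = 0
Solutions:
 v(b) = -sqrt(C1 + b^2)
 v(b) = sqrt(C1 + b^2)


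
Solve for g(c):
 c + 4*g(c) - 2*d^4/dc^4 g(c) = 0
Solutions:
 g(c) = C1*exp(-2^(1/4)*c) + C2*exp(2^(1/4)*c) + C3*sin(2^(1/4)*c) + C4*cos(2^(1/4)*c) - c/4


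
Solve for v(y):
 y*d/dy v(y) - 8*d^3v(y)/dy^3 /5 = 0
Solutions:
 v(y) = C1 + Integral(C2*airyai(5^(1/3)*y/2) + C3*airybi(5^(1/3)*y/2), y)


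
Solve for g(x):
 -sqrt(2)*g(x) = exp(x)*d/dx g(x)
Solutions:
 g(x) = C1*exp(sqrt(2)*exp(-x))


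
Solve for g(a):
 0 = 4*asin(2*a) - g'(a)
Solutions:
 g(a) = C1 + 4*a*asin(2*a) + 2*sqrt(1 - 4*a^2)


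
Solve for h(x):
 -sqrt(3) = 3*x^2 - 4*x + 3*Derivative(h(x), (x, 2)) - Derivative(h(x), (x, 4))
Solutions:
 h(x) = C1 + C2*x + C3*exp(-sqrt(3)*x) + C4*exp(sqrt(3)*x) - x^4/12 + 2*x^3/9 + x^2*(-2 - sqrt(3))/6


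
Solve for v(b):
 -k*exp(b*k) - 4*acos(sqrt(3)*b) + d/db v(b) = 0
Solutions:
 v(b) = C1 + 4*b*acos(sqrt(3)*b) + k*Piecewise((exp(b*k)/k, Ne(k, 0)), (b, True)) - 4*sqrt(3)*sqrt(1 - 3*b^2)/3


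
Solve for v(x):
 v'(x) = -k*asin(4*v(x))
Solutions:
 Integral(1/asin(4*_y), (_y, v(x))) = C1 - k*x


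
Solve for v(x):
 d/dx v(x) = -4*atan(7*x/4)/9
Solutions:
 v(x) = C1 - 4*x*atan(7*x/4)/9 + 8*log(49*x^2 + 16)/63


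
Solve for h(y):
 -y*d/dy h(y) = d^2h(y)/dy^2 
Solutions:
 h(y) = C1 + C2*erf(sqrt(2)*y/2)


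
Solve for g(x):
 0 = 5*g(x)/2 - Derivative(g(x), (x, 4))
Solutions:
 g(x) = C1*exp(-2^(3/4)*5^(1/4)*x/2) + C2*exp(2^(3/4)*5^(1/4)*x/2) + C3*sin(2^(3/4)*5^(1/4)*x/2) + C4*cos(2^(3/4)*5^(1/4)*x/2)


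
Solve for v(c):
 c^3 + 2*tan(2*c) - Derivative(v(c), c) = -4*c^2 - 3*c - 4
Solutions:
 v(c) = C1 + c^4/4 + 4*c^3/3 + 3*c^2/2 + 4*c - log(cos(2*c))


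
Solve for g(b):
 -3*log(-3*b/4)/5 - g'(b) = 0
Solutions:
 g(b) = C1 - 3*b*log(-b)/5 + 3*b*(-log(3) + 1 + 2*log(2))/5


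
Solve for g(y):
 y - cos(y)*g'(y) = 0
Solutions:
 g(y) = C1 + Integral(y/cos(y), y)


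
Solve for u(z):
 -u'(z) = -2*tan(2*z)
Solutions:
 u(z) = C1 - log(cos(2*z))


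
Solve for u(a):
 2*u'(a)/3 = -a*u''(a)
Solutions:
 u(a) = C1 + C2*a^(1/3)


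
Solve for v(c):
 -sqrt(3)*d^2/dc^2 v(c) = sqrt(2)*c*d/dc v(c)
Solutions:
 v(c) = C1 + C2*erf(6^(3/4)*c/6)


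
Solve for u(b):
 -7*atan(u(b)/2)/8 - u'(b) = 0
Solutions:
 Integral(1/atan(_y/2), (_y, u(b))) = C1 - 7*b/8


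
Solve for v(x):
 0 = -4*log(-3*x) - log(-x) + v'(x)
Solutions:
 v(x) = C1 + 5*x*log(-x) + x*(-5 + 4*log(3))


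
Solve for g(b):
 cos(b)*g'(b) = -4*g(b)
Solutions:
 g(b) = C1*(sin(b)^2 - 2*sin(b) + 1)/(sin(b)^2 + 2*sin(b) + 1)


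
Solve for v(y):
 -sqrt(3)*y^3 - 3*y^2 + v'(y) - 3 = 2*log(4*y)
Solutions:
 v(y) = C1 + sqrt(3)*y^4/4 + y^3 + 2*y*log(y) + y + y*log(16)


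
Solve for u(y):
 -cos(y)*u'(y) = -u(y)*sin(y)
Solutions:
 u(y) = C1/cos(y)


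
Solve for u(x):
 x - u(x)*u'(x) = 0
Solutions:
 u(x) = -sqrt(C1 + x^2)
 u(x) = sqrt(C1 + x^2)


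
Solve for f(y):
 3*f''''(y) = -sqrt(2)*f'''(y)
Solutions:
 f(y) = C1 + C2*y + C3*y^2 + C4*exp(-sqrt(2)*y/3)


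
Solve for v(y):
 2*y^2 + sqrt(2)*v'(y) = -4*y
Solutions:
 v(y) = C1 - sqrt(2)*y^3/3 - sqrt(2)*y^2


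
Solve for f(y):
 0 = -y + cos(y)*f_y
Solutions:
 f(y) = C1 + Integral(y/cos(y), y)


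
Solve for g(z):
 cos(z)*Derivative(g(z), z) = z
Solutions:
 g(z) = C1 + Integral(z/cos(z), z)
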